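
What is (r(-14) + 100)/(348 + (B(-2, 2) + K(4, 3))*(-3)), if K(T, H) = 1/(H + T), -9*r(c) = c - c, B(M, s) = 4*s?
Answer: 140/453 ≈ 0.30905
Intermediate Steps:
r(c) = 0 (r(c) = -(c - c)/9 = -⅑*0 = 0)
(r(-14) + 100)/(348 + (B(-2, 2) + K(4, 3))*(-3)) = (0 + 100)/(348 + (4*2 + 1/(3 + 4))*(-3)) = 100/(348 + (8 + 1/7)*(-3)) = 100/(348 + (8 + ⅐)*(-3)) = 100/(348 + (57/7)*(-3)) = 100/(348 - 171/7) = 100/(2265/7) = 100*(7/2265) = 140/453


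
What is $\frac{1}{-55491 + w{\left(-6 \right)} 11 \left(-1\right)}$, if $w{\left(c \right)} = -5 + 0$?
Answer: $- \frac{1}{55436} \approx -1.8039 \cdot 10^{-5}$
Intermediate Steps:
$w{\left(c \right)} = -5$
$\frac{1}{-55491 + w{\left(-6 \right)} 11 \left(-1\right)} = \frac{1}{-55491 + \left(-5\right) 11 \left(-1\right)} = \frac{1}{-55491 - -55} = \frac{1}{-55491 + 55} = \frac{1}{-55436} = - \frac{1}{55436}$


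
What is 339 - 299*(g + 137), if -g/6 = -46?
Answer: -123148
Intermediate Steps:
g = 276 (g = -6*(-46) = 276)
339 - 299*(g + 137) = 339 - 299*(276 + 137) = 339 - 299*413 = 339 - 123487 = -123148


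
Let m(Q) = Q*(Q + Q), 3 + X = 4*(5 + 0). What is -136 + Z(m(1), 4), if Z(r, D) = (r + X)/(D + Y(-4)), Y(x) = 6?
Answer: -1341/10 ≈ -134.10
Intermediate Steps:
X = 17 (X = -3 + 4*(5 + 0) = -3 + 4*5 = -3 + 20 = 17)
m(Q) = 2*Q² (m(Q) = Q*(2*Q) = 2*Q²)
Z(r, D) = (17 + r)/(6 + D) (Z(r, D) = (r + 17)/(D + 6) = (17 + r)/(6 + D))
-136 + Z(m(1), 4) = -136 + (17 + 2*1²)/(6 + 4) = -136 + (17 + 2*1)/10 = -136 + (17 + 2)/10 = -136 + (⅒)*19 = -136 + 19/10 = -1341/10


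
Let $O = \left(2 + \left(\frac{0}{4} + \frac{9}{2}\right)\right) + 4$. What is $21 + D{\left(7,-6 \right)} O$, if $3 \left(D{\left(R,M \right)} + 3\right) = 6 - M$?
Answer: $\frac{63}{2} \approx 31.5$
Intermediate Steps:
$D{\left(R,M \right)} = -1 - \frac{M}{3}$ ($D{\left(R,M \right)} = -3 + \frac{6 - M}{3} = -3 - \left(-2 + \frac{M}{3}\right) = -1 - \frac{M}{3}$)
$O = \frac{21}{2}$ ($O = \left(2 + \left(0 \cdot \frac{1}{4} + 9 \cdot \frac{1}{2}\right)\right) + 4 = \left(2 + \left(0 + \frac{9}{2}\right)\right) + 4 = \left(2 + \frac{9}{2}\right) + 4 = \frac{13}{2} + 4 = \frac{21}{2} \approx 10.5$)
$21 + D{\left(7,-6 \right)} O = 21 + \left(-1 - -2\right) \frac{21}{2} = 21 + \left(-1 + 2\right) \frac{21}{2} = 21 + 1 \cdot \frac{21}{2} = 21 + \frac{21}{2} = \frac{63}{2}$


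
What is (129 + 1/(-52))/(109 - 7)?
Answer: 6707/5304 ≈ 1.2645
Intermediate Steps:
(129 + 1/(-52))/(109 - 7) = (129 - 1/52)/102 = (6707/52)*(1/102) = 6707/5304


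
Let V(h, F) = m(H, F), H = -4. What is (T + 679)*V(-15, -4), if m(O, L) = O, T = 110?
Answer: -3156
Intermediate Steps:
V(h, F) = -4
(T + 679)*V(-15, -4) = (110 + 679)*(-4) = 789*(-4) = -3156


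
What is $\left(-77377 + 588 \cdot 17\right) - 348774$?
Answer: $-416155$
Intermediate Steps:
$\left(-77377 + 588 \cdot 17\right) - 348774 = \left(-77377 + 9996\right) - 348774 = -67381 - 348774 = -416155$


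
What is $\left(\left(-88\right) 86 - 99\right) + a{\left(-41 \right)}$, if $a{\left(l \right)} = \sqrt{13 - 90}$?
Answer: $-7667 + i \sqrt{77} \approx -7667.0 + 8.775 i$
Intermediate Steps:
$a{\left(l \right)} = i \sqrt{77}$ ($a{\left(l \right)} = \sqrt{-77} = i \sqrt{77}$)
$\left(\left(-88\right) 86 - 99\right) + a{\left(-41 \right)} = \left(\left(-88\right) 86 - 99\right) + i \sqrt{77} = \left(-7568 - 99\right) + i \sqrt{77} = -7667 + i \sqrt{77}$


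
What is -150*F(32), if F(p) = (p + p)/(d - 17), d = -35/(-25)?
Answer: 8000/13 ≈ 615.38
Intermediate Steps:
d = 7/5 (d = -35*(-1/25) = 7/5 ≈ 1.4000)
F(p) = -5*p/39 (F(p) = (p + p)/(7/5 - 17) = (2*p)/(-78/5) = (2*p)*(-5/78) = -5*p/39)
-150*F(32) = -(-250)*32/13 = -150*(-160/39) = 8000/13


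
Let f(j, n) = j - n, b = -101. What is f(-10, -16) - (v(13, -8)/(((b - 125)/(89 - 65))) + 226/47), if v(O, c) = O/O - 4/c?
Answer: 7174/5311 ≈ 1.3508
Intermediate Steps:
v(O, c) = 1 - 4/c
f(-10, -16) - (v(13, -8)/(((b - 125)/(89 - 65))) + 226/47) = (-10 - 1*(-16)) - (((-4 - 8)/(-8))/(((-101 - 125)/(89 - 65))) + 226/47) = (-10 + 16) - ((-⅛*(-12))/((-226/24)) + 226*(1/47)) = 6 - (3/(2*((-226*1/24))) + 226/47) = 6 - (3/(2*(-113/12)) + 226/47) = 6 - ((3/2)*(-12/113) + 226/47) = 6 - (-18/113 + 226/47) = 6 - 1*24692/5311 = 6 - 24692/5311 = 7174/5311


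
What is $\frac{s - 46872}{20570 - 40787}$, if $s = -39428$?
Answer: $\frac{86300}{20217} \approx 4.2687$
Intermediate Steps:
$\frac{s - 46872}{20570 - 40787} = \frac{-39428 - 46872}{20570 - 40787} = - \frac{86300}{-20217} = \left(-86300\right) \left(- \frac{1}{20217}\right) = \frac{86300}{20217}$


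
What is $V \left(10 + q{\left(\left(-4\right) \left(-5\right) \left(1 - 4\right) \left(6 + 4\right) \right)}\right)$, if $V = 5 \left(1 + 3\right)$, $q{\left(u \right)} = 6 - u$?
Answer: $12320$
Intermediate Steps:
$V = 20$ ($V = 5 \cdot 4 = 20$)
$V \left(10 + q{\left(\left(-4\right) \left(-5\right) \left(1 - 4\right) \left(6 + 4\right) \right)}\right) = 20 \left(10 - \left(-6 + \left(-4\right) \left(-5\right) \left(1 - 4\right) \left(6 + 4\right)\right)\right) = 20 \left(10 - \left(-6 + 20 \left(\left(-3\right) 10\right)\right)\right) = 20 \left(10 - \left(-6 + 20 \left(-30\right)\right)\right) = 20 \left(10 + \left(6 - -600\right)\right) = 20 \left(10 + \left(6 + 600\right)\right) = 20 \left(10 + 606\right) = 20 \cdot 616 = 12320$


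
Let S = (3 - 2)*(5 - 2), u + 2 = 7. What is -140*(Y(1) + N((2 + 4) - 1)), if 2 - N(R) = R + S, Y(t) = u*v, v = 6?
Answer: -3360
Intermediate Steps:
u = 5 (u = -2 + 7 = 5)
Y(t) = 30 (Y(t) = 5*6 = 30)
S = 3 (S = 1*3 = 3)
N(R) = -1 - R (N(R) = 2 - (R + 3) = 2 - (3 + R) = 2 + (-3 - R) = -1 - R)
-140*(Y(1) + N((2 + 4) - 1)) = -140*(30 + (-1 - ((2 + 4) - 1))) = -140*(30 + (-1 - (6 - 1))) = -140*(30 + (-1 - 1*5)) = -140*(30 + (-1 - 5)) = -140*(30 - 6) = -140*24 = -3360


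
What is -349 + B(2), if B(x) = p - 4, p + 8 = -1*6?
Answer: -367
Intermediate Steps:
p = -14 (p = -8 - 1*6 = -8 - 6 = -14)
B(x) = -18 (B(x) = -14 - 4 = -18)
-349 + B(2) = -349 - 18 = -367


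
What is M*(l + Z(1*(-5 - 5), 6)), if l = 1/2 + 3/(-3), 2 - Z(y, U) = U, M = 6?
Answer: -27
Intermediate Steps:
Z(y, U) = 2 - U
l = -½ (l = 1*(½) + 3*(-⅓) = ½ - 1 = -½ ≈ -0.50000)
M*(l + Z(1*(-5 - 5), 6)) = 6*(-½ + (2 - 1*6)) = 6*(-½ + (2 - 6)) = 6*(-½ - 4) = 6*(-9/2) = -27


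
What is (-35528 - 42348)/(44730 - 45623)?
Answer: 77876/893 ≈ 87.207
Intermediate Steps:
(-35528 - 42348)/(44730 - 45623) = -77876/(-893) = -77876*(-1/893) = 77876/893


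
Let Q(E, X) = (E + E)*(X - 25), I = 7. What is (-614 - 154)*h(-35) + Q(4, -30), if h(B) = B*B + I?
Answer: -946616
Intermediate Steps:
Q(E, X) = 2*E*(-25 + X) (Q(E, X) = (2*E)*(-25 + X) = 2*E*(-25 + X))
h(B) = 7 + B**2 (h(B) = B*B + 7 = B**2 + 7 = 7 + B**2)
(-614 - 154)*h(-35) + Q(4, -30) = (-614 - 154)*(7 + (-35)**2) + 2*4*(-25 - 30) = -768*(7 + 1225) + 2*4*(-55) = -768*1232 - 440 = -946176 - 440 = -946616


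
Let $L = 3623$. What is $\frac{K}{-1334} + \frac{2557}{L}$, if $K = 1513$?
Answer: $- \frac{2070561}{4833082} \approx -0.42841$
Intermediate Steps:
$\frac{K}{-1334} + \frac{2557}{L} = \frac{1513}{-1334} + \frac{2557}{3623} = 1513 \left(- \frac{1}{1334}\right) + 2557 \cdot \frac{1}{3623} = - \frac{1513}{1334} + \frac{2557}{3623} = - \frac{2070561}{4833082}$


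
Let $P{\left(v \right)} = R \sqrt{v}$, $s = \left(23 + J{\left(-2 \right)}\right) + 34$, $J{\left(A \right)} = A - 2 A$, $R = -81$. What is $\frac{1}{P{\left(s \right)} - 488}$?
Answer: $\frac{488}{148955} - \frac{81 \sqrt{59}}{148955} \approx -0.00090076$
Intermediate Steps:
$J{\left(A \right)} = - A$
$s = 59$ ($s = \left(23 - -2\right) + 34 = \left(23 + 2\right) + 34 = 25 + 34 = 59$)
$P{\left(v \right)} = - 81 \sqrt{v}$
$\frac{1}{P{\left(s \right)} - 488} = \frac{1}{- 81 \sqrt{59} - 488} = \frac{1}{-488 - 81 \sqrt{59}}$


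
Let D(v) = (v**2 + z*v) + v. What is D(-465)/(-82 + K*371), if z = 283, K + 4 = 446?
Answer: 16833/32780 ≈ 0.51351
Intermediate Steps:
K = 442 (K = -4 + 446 = 442)
D(v) = v**2 + 284*v (D(v) = (v**2 + 283*v) + v = v**2 + 284*v)
D(-465)/(-82 + K*371) = (-465*(284 - 465))/(-82 + 442*371) = (-465*(-181))/(-82 + 163982) = 84165/163900 = 84165*(1/163900) = 16833/32780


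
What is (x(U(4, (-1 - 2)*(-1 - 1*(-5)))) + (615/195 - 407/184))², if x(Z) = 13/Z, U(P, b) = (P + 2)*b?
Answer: 67158025/115863696 ≈ 0.57963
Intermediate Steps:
U(P, b) = b*(2 + P) (U(P, b) = (2 + P)*b = b*(2 + P))
(x(U(4, (-1 - 2)*(-1 - 1*(-5)))) + (615/195 - 407/184))² = (13/((((-1 - 2)*(-1 - 1*(-5)))*(2 + 4))) + (615/195 - 407/184))² = (13/((-3*(-1 + 5)*6)) + (615*(1/195) - 407*1/184))² = (13/((-3*4*6)) + (41/13 - 407/184))² = (13/((-12*6)) + 2253/2392)² = (13/(-72) + 2253/2392)² = (13*(-1/72) + 2253/2392)² = (-13/72 + 2253/2392)² = (8195/10764)² = 67158025/115863696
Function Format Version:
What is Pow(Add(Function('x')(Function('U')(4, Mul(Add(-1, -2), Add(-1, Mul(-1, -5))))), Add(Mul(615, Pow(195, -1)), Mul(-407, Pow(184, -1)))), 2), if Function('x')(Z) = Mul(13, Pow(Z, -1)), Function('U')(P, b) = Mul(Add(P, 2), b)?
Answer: Rational(67158025, 115863696) ≈ 0.57963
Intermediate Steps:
Function('U')(P, b) = Mul(b, Add(2, P)) (Function('U')(P, b) = Mul(Add(2, P), b) = Mul(b, Add(2, P)))
Pow(Add(Function('x')(Function('U')(4, Mul(Add(-1, -2), Add(-1, Mul(-1, -5))))), Add(Mul(615, Pow(195, -1)), Mul(-407, Pow(184, -1)))), 2) = Pow(Add(Mul(13, Pow(Mul(Mul(Add(-1, -2), Add(-1, Mul(-1, -5))), Add(2, 4)), -1)), Add(Mul(615, Pow(195, -1)), Mul(-407, Pow(184, -1)))), 2) = Pow(Add(Mul(13, Pow(Mul(Mul(-3, Add(-1, 5)), 6), -1)), Add(Mul(615, Rational(1, 195)), Mul(-407, Rational(1, 184)))), 2) = Pow(Add(Mul(13, Pow(Mul(Mul(-3, 4), 6), -1)), Add(Rational(41, 13), Rational(-407, 184))), 2) = Pow(Add(Mul(13, Pow(Mul(-12, 6), -1)), Rational(2253, 2392)), 2) = Pow(Add(Mul(13, Pow(-72, -1)), Rational(2253, 2392)), 2) = Pow(Add(Mul(13, Rational(-1, 72)), Rational(2253, 2392)), 2) = Pow(Add(Rational(-13, 72), Rational(2253, 2392)), 2) = Pow(Rational(8195, 10764), 2) = Rational(67158025, 115863696)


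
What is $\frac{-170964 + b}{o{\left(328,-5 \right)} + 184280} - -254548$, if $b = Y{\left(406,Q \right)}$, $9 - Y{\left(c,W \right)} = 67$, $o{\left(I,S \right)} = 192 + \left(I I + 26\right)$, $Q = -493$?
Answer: $\frac{37174358957}{146041} \approx 2.5455 \cdot 10^{5}$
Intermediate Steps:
$o{\left(I,S \right)} = 218 + I^{2}$ ($o{\left(I,S \right)} = 192 + \left(I^{2} + 26\right) = 192 + \left(26 + I^{2}\right) = 218 + I^{2}$)
$Y{\left(c,W \right)} = -58$ ($Y{\left(c,W \right)} = 9 - 67 = -58$)
$b = -58$
$\frac{-170964 + b}{o{\left(328,-5 \right)} + 184280} - -254548 = \frac{-170964 - 58}{\left(218 + 328^{2}\right) + 184280} - -254548 = - \frac{171022}{\left(218 + 107584\right) + 184280} + 254548 = - \frac{171022}{107802 + 184280} + 254548 = - \frac{171022}{292082} + 254548 = \left(-171022\right) \frac{1}{292082} + 254548 = - \frac{85511}{146041} + 254548 = \frac{37174358957}{146041}$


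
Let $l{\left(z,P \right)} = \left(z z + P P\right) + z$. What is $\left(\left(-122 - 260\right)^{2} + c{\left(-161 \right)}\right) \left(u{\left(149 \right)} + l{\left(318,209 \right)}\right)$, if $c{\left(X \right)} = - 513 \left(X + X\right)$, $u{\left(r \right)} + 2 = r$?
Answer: $45194949700$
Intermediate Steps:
$l{\left(z,P \right)} = z + P^{2} + z^{2}$ ($l{\left(z,P \right)} = \left(z^{2} + P^{2}\right) + z = \left(P^{2} + z^{2}\right) + z = z + P^{2} + z^{2}$)
$u{\left(r \right)} = -2 + r$
$c{\left(X \right)} = - 1026 X$ ($c{\left(X \right)} = - 513 \cdot 2 X = - 1026 X$)
$\left(\left(-122 - 260\right)^{2} + c{\left(-161 \right)}\right) \left(u{\left(149 \right)} + l{\left(318,209 \right)}\right) = \left(\left(-122 - 260\right)^{2} - -165186\right) \left(\left(-2 + 149\right) + \left(318 + 209^{2} + 318^{2}\right)\right) = \left(\left(-382\right)^{2} + 165186\right) \left(147 + \left(318 + 43681 + 101124\right)\right) = \left(145924 + 165186\right) \left(147 + 145123\right) = 311110 \cdot 145270 = 45194949700$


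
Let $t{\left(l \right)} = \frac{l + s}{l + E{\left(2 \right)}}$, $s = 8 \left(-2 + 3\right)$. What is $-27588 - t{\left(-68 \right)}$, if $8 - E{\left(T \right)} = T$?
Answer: $- \frac{855258}{31} \approx -27589.0$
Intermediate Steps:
$E{\left(T \right)} = 8 - T$
$s = 8$ ($s = 8 \cdot 1 = 8$)
$t{\left(l \right)} = \frac{8 + l}{6 + l}$ ($t{\left(l \right)} = \frac{l + 8}{l + \left(8 - 2\right)} = \frac{8 + l}{l + \left(8 - 2\right)} = \frac{8 + l}{l + 6} = \frac{8 + l}{6 + l}$)
$-27588 - t{\left(-68 \right)} = -27588 - \frac{8 - 68}{6 - 68} = -27588 - \frac{1}{-62} \left(-60\right) = -27588 - \left(- \frac{1}{62}\right) \left(-60\right) = -27588 - \frac{30}{31} = - \frac{855258}{31}$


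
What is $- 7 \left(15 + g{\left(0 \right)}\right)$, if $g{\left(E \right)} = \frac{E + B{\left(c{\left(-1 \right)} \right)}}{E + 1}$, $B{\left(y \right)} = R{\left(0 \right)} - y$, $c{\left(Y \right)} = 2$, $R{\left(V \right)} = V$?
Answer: $-91$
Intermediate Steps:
$B{\left(y \right)} = - y$ ($B{\left(y \right)} = 0 - y = - y$)
$g{\left(E \right)} = \frac{-2 + E}{1 + E}$ ($g{\left(E \right)} = \frac{E - 2}{E + 1} = \frac{E - 2}{1 + E} = \frac{-2 + E}{1 + E}$)
$- 7 \left(15 + g{\left(0 \right)}\right) = - 7 \left(15 + \frac{-2 + 0}{1 + 0}\right) = - 7 \left(15 + 1^{-1} \left(-2\right)\right) = - 7 \left(15 + 1 \left(-2\right)\right) = - 7 \left(15 - 2\right) = \left(-7\right) 13 = -91$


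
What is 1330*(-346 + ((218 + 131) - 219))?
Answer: -287280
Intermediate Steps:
1330*(-346 + ((218 + 131) - 219)) = 1330*(-346 + (349 - 219)) = 1330*(-346 + 130) = 1330*(-216) = -287280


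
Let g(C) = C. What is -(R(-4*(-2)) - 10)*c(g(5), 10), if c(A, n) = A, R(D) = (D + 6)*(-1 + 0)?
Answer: 120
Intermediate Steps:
R(D) = -6 - D (R(D) = (6 + D)*(-1) = -6 - D)
-(R(-4*(-2)) - 10)*c(g(5), 10) = -((-6 - (-4)*(-2)) - 10)*5 = -((-6 - 1*8) - 10)*5 = -((-6 - 8) - 10)*5 = -(-14 - 10)*5 = -(-24)*5 = -1*(-120) = 120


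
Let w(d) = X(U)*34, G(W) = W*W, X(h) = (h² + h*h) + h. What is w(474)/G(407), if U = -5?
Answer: 1530/165649 ≈ 0.0092364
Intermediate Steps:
X(h) = h + 2*h² (X(h) = (h² + h²) + h = 2*h² + h = h + 2*h²)
G(W) = W²
w(d) = 1530 (w(d) = -5*(1 + 2*(-5))*34 = -5*(1 - 10)*34 = -5*(-9)*34 = 45*34 = 1530)
w(474)/G(407) = 1530/(407²) = 1530/165649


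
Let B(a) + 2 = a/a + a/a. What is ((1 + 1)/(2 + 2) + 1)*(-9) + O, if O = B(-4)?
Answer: -27/2 ≈ -13.500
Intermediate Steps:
B(a) = 0 (B(a) = -2 + (a/a + a/a) = -2 + (1 + 1) = -2 + 2 = 0)
O = 0
((1 + 1)/(2 + 2) + 1)*(-9) + O = ((1 + 1)/(2 + 2) + 1)*(-9) + 0 = (2/4 + 1)*(-9) + 0 = (2*(¼) + 1)*(-9) + 0 = (½ + 1)*(-9) + 0 = (3/2)*(-9) + 0 = -27/2 + 0 = -27/2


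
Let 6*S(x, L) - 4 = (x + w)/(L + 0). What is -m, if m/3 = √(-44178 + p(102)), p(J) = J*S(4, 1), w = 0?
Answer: -57*I*√122 ≈ -629.59*I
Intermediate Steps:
S(x, L) = ⅔ + x/(6*L) (S(x, L) = ⅔ + ((x + 0)/(L + 0))/6 = ⅔ + (x/L)/6 = ⅔ + x/(6*L))
p(J) = 4*J/3 (p(J) = J*((⅙)*(4 + 4*1)/1) = J*((⅙)*1*(4 + 4)) = J*((⅙)*1*8) = J*(4/3) = 4*J/3)
m = 57*I*√122 (m = 3*√(-44178 + (4/3)*102) = 3*√(-44178 + 136) = 3*√(-44042) = 3*(19*I*√122) = 57*I*√122 ≈ 629.59*I)
-m = -57*I*√122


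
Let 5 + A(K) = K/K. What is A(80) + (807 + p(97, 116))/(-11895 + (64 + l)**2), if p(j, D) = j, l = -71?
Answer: -24144/5923 ≈ -4.0763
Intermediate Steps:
A(K) = -4 (A(K) = -5 + K/K = -5 + 1 = -4)
A(80) + (807 + p(97, 116))/(-11895 + (64 + l)**2) = -4 + (807 + 97)/(-11895 + (64 - 71)**2) = -4 + 904/(-11895 + (-7)**2) = -4 + 904/(-11895 + 49) = -4 + 904/(-11846) = -4 + 904*(-1/11846) = -4 - 452/5923 = -24144/5923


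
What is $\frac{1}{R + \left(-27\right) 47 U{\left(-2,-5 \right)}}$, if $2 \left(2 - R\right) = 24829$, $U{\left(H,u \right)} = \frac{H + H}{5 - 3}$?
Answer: $- \frac{2}{19749} \approx -0.00010127$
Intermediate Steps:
$U{\left(H,u \right)} = H$ ($U{\left(H,u \right)} = \frac{2 H}{2} = 2 H \frac{1}{2} = H$)
$R = - \frac{24825}{2}$ ($R = 2 - \frac{24829}{2} = - \frac{24825}{2} \approx -12413.0$)
$\frac{1}{R + \left(-27\right) 47 U{\left(-2,-5 \right)}} = \frac{1}{- \frac{24825}{2} + \left(-27\right) 47 \left(-2\right)} = \frac{1}{- \frac{24825}{2} - -2538} = \frac{1}{- \frac{24825}{2} + 2538} = \frac{1}{- \frac{19749}{2}} = - \frac{2}{19749}$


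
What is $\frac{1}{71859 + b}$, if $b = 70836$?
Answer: $\frac{1}{142695} \approx 7.008 \cdot 10^{-6}$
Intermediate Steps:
$\frac{1}{71859 + b} = \frac{1}{71859 + 70836} = \frac{1}{142695}$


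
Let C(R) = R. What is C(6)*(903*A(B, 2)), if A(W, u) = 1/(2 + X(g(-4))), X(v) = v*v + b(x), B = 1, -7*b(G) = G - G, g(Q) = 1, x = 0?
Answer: 1806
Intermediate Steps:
b(G) = 0 (b(G) = -(G - G)/7 = -1/7*0 = 0)
X(v) = v**2 (X(v) = v*v + 0 = v**2 + 0 = v**2)
A(W, u) = 1/3 (A(W, u) = 1/(2 + 1**2) = 1/(2 + 1) = 1/3)
C(6)*(903*A(B, 2)) = 6*(903*(1/3)) = 6*301 = 1806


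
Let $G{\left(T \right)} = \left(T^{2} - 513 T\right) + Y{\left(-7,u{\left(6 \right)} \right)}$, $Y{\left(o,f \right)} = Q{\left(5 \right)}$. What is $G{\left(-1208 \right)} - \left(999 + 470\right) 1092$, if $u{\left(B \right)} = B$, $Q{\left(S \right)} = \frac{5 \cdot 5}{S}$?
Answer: $474825$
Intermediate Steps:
$Q{\left(S \right)} = \frac{25}{S}$
$Y{\left(o,f \right)} = 5$ ($Y{\left(o,f \right)} = \frac{25}{5} = 25 \cdot \frac{1}{5} = 5$)
$G{\left(T \right)} = 5 + T^{2} - 513 T$ ($G{\left(T \right)} = \left(T^{2} - 513 T\right) + 5 = 5 + T^{2} - 513 T$)
$G{\left(-1208 \right)} - \left(999 + 470\right) 1092 = \left(5 + \left(-1208\right)^{2} - -619704\right) - \left(999 + 470\right) 1092 = \left(5 + 1459264 + 619704\right) - 1469 \cdot 1092 = 2078973 - 1604148 = 474825$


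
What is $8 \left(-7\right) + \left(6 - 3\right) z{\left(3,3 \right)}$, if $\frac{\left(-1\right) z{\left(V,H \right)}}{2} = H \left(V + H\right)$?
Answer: $-164$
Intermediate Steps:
$z{\left(V,H \right)} = - 2 H \left(H + V\right)$ ($z{\left(V,H \right)} = - 2 H \left(V + H\right) = - 2 H \left(H + V\right)$)
$8 \left(-7\right) + \left(6 - 3\right) z{\left(3,3 \right)} = 8 \left(-7\right) + \left(6 - 3\right) \left(\left(-2\right) 3 \left(3 + 3\right)\right) = -56 + 3 \left(\left(-2\right) 3 \cdot 6\right) = -56 + 3 \left(-36\right) = -56 - 108 = -164$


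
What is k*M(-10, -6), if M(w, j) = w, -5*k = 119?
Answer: 238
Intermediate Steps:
k = -119/5 (k = -⅕*119 = -119/5 ≈ -23.800)
k*M(-10, -6) = -119/5*(-10) = 238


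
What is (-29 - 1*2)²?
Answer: 961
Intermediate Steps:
(-29 - 1*2)² = (-29 - 2)² = (-31)² = 961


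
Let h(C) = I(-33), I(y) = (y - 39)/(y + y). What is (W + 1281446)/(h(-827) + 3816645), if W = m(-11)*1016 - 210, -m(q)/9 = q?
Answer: 15200020/41983107 ≈ 0.36205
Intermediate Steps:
m(q) = -9*q
I(y) = (-39 + y)/(2*y) (I(y) = (-39 + y)/((2*y)) = (-39 + y)*(1/(2*y)) = (-39 + y)/(2*y))
h(C) = 12/11 (h(C) = (½)*(-39 - 33)/(-33) = (½)*(-1/33)*(-72) = 12/11)
W = 100374 (W = -9*(-11)*1016 - 210 = 99*1016 - 210 = 100584 - 210 = 100374)
(W + 1281446)/(h(-827) + 3816645) = (100374 + 1281446)/(12/11 + 3816645) = 1381820/(41983107/11) = 1381820*(11/41983107) = 15200020/41983107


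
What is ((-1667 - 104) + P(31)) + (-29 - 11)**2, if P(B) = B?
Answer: -140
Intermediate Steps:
((-1667 - 104) + P(31)) + (-29 - 11)**2 = ((-1667 - 104) + 31) + (-29 - 11)**2 = (-1771 + 31) + (-40)**2 = -1740 + 1600 = -140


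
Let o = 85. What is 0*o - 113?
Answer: -113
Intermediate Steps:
0*o - 113 = 0*85 - 113 = 0 - 113 = -113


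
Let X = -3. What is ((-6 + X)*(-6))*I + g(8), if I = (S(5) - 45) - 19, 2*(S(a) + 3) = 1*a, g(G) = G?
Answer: -3475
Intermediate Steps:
S(a) = -3 + a/2 (S(a) = -3 + (1*a)/2 = -3 + a/2)
I = -129/2 (I = ((-3 + (½)*5) - 45) - 19 = ((-3 + 5/2) - 45) - 19 = (-½ - 45) - 19 = -91/2 - 19 = -129/2 ≈ -64.500)
((-6 + X)*(-6))*I + g(8) = ((-6 - 3)*(-6))*(-129/2) + 8 = -9*(-6)*(-129/2) + 8 = 54*(-129/2) + 8 = -3483 + 8 = -3475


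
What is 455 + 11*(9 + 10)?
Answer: 664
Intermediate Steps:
455 + 11*(9 + 10) = 455 + 11*19 = 455 + 209 = 664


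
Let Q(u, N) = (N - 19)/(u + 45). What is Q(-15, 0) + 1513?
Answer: 45371/30 ≈ 1512.4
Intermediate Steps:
Q(u, N) = (-19 + N)/(45 + u)
Q(-15, 0) + 1513 = (-19 + 0)/(45 - 15) + 1513 = -19/30 + 1513 = 45371/30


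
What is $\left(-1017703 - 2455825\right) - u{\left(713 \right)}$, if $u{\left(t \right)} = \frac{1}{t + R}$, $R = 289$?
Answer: $- \frac{3480475057}{1002} \approx -3.4735 \cdot 10^{6}$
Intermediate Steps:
$u{\left(t \right)} = \frac{1}{289 + t}$ ($u{\left(t \right)} = \frac{1}{t + 289} = \frac{1}{289 + t}$)
$\left(-1017703 - 2455825\right) - u{\left(713 \right)} = \left(-1017703 - 2455825\right) - \frac{1}{289 + 713} = \left(-1017703 - 2455825\right) - \frac{1}{1002} = -3473528 - \frac{1}{1002} = - \frac{3480475057}{1002}$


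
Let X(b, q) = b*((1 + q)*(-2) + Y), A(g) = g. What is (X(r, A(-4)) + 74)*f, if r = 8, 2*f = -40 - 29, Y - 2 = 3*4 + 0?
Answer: -8073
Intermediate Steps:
Y = 14 (Y = 2 + (3*4 + 0) = 2 + (12 + 0) = 2 + 12 = 14)
f = -69/2 (f = (-40 - 29)/2 = (½)*(-69) = -69/2 ≈ -34.500)
X(b, q) = b*(12 - 2*q) (X(b, q) = b*((1 + q)*(-2) + 14) = b*((-2 - 2*q) + 14) = b*(12 - 2*q))
(X(r, A(-4)) + 74)*f = (2*8*(6 - 1*(-4)) + 74)*(-69/2) = (2*8*(6 + 4) + 74)*(-69/2) = (2*8*10 + 74)*(-69/2) = (160 + 74)*(-69/2) = 234*(-69/2) = -8073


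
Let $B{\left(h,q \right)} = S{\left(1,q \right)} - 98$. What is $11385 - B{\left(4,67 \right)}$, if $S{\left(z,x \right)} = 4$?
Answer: $11479$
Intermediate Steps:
$B{\left(h,q \right)} = -94$ ($B{\left(h,q \right)} = 4 - 98 = -94$)
$11385 - B{\left(4,67 \right)} = 11385 - -94 = 11385 + 94 = 11479$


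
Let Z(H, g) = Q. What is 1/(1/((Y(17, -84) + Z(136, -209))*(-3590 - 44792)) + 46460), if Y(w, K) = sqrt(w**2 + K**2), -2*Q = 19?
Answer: 788985988833638311/36656289041189481565719 + 48382*sqrt(7345)/36656289041189481565719 ≈ 2.1524e-5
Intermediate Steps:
Q = -19/2 (Q = -1/2*19 = -19/2 ≈ -9.5000)
Z(H, g) = -19/2
Y(w, K) = sqrt(K**2 + w**2)
1/(1/((Y(17, -84) + Z(136, -209))*(-3590 - 44792)) + 46460) = 1/(1/((sqrt((-84)**2 + 17**2) - 19/2)*(-3590 - 44792)) + 46460) = 1/(1/((sqrt(7056 + 289) - 19/2)*(-48382)) + 46460) = 1/(1/((sqrt(7345) - 19/2)*(-48382)) + 46460) = 1/(1/((-19/2 + sqrt(7345))*(-48382)) + 46460) = 1/(1/(459629 - 48382*sqrt(7345)) + 46460) = 1/(46460 + 1/(459629 - 48382*sqrt(7345)))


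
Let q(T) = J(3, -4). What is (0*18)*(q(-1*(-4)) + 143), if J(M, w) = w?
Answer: 0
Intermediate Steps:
q(T) = -4
(0*18)*(q(-1*(-4)) + 143) = (0*18)*(-4 + 143) = 0*139 = 0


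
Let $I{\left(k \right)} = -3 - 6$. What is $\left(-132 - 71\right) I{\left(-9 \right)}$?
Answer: $1827$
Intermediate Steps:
$I{\left(k \right)} = -9$
$\left(-132 - 71\right) I{\left(-9 \right)} = \left(-132 - 71\right) \left(-9\right) = \left(-203\right) \left(-9\right) = 1827$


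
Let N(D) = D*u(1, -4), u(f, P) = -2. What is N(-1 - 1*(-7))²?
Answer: 144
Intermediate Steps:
N(D) = -2*D (N(D) = D*(-2) = -2*D)
N(-1 - 1*(-7))² = (-2*(-1 - 1*(-7)))² = (-2*(-1 + 7))² = (-2*6)² = (-12)² = 144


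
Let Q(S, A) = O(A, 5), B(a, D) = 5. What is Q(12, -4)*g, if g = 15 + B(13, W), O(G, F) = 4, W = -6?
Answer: 80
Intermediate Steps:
Q(S, A) = 4
g = 20 (g = 15 + 5 = 20)
Q(12, -4)*g = 4*20 = 80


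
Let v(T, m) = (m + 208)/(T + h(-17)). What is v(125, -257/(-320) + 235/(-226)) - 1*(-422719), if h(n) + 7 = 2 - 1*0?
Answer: 1834269797521/4339200 ≈ 4.2272e+5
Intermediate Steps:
h(n) = -5 (h(n) = -7 + (2 - 1*0) = -7 + (2 + 0) = -7 + 2 = -5)
v(T, m) = (208 + m)/(-5 + T) (v(T, m) = (m + 208)/(T - 5) = (208 + m)/(-5 + T))
v(125, -257/(-320) + 235/(-226)) - 1*(-422719) = (208 + (-257/(-320) + 235/(-226)))/(-5 + 125) - 1*(-422719) = (208 + (-257*(-1/320) + 235*(-1/226)))/120 + 422719 = (208 + (257/320 - 235/226))/120 + 422719 = (208 - 8559/36160)/120 + 422719 = (1/120)*(7512721/36160) + 422719 = 7512721/4339200 + 422719 = 1834269797521/4339200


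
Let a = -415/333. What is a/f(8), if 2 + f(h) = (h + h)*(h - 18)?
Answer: 415/53946 ≈ 0.0076929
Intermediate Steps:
f(h) = -2 + 2*h*(-18 + h) (f(h) = -2 + (h + h)*(h - 18) = -2 + (2*h)*(-18 + h) = -2 + 2*h*(-18 + h))
a = -415/333 (a = -415*1/333 = -415/333 ≈ -1.2462)
a/f(8) = -415/(333*(-2 - 36*8 + 2*8²)) = -415/(333*(-2 - 288 + 2*64)) = -415/(333*(-2 - 288 + 128)) = -415/333/(-162) = -415/333*(-1/162) = 415/53946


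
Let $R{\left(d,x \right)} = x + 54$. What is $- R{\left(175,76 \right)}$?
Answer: $-130$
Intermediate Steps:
$R{\left(d,x \right)} = 54 + x$
$- R{\left(175,76 \right)} = - (54 + 76) = \left(-1\right) 130 = -130$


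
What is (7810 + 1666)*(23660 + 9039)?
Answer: 309855724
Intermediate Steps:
(7810 + 1666)*(23660 + 9039) = 9476*32699 = 309855724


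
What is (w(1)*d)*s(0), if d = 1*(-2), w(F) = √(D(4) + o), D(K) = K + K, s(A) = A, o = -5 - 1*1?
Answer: 0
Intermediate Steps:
o = -6 (o = -5 - 1 = -6)
D(K) = 2*K
w(F) = √2 (w(F) = √(2*4 - 6) = √(8 - 6) = √2)
d = -2
(w(1)*d)*s(0) = (√2*(-2))*0 = -2*√2*0 = 0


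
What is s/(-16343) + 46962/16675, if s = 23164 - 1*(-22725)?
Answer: 2300891/272519525 ≈ 0.0084430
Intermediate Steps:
s = 45889 (s = 23164 + 22725 = 45889)
s/(-16343) + 46962/16675 = 45889/(-16343) + 46962/16675 = 45889*(-1/16343) + 46962*(1/16675) = -45889/16343 + 46962/16675 = 2300891/272519525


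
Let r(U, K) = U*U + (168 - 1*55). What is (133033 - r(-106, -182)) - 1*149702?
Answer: -28018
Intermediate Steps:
r(U, K) = 113 + U² (r(U, K) = U² + (168 - 55) = U² + 113 = 113 + U²)
(133033 - r(-106, -182)) - 1*149702 = (133033 - (113 + (-106)²)) - 1*149702 = (133033 - (113 + 11236)) - 149702 = (133033 - 1*11349) - 149702 = (133033 - 11349) - 149702 = 121684 - 149702 = -28018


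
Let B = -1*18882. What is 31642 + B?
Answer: 12760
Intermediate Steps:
B = -18882
31642 + B = 31642 - 18882 = 12760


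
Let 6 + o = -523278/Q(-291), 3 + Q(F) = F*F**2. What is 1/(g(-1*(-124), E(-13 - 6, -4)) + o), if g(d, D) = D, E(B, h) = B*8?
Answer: -4107029/648823369 ≈ -0.0063300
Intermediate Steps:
E(B, h) = 8*B
Q(F) = -3 + F**3 (Q(F) = -3 + F*F**2 = -3 + F**3)
o = -24554961/4107029 (o = -6 - 523278/(-3 + (-291)**3) = -6 - 523278/(-3 - 24642171) = -6 - 523278/(-24642174) = -6 - 523278*(-1/24642174) = -6 + 87213/4107029 = -24554961/4107029 ≈ -5.9788)
1/(g(-1*(-124), E(-13 - 6, -4)) + o) = 1/(8*(-13 - 6) - 24554961/4107029) = 1/(8*(-19) - 24554961/4107029) = 1/(-152 - 24554961/4107029) = 1/(-648823369/4107029) = -4107029/648823369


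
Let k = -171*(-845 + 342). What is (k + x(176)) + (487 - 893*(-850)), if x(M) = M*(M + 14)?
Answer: 878990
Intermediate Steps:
x(M) = M*(14 + M)
k = 86013 (k = -171*(-503) = 86013)
(k + x(176)) + (487 - 893*(-850)) = (86013 + 176*(14 + 176)) + (487 - 893*(-850)) = (86013 + 176*190) + (487 + 759050) = (86013 + 33440) + 759537 = 119453 + 759537 = 878990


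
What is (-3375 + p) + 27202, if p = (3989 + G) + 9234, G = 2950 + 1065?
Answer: 41065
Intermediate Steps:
G = 4015
p = 17238 (p = (3989 + 4015) + 9234 = 8004 + 9234 = 17238)
(-3375 + p) + 27202 = (-3375 + 17238) + 27202 = 13863 + 27202 = 41065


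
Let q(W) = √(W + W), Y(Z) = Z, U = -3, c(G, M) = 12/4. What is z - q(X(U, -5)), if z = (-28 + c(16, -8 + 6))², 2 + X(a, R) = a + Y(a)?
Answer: 625 - 4*I ≈ 625.0 - 4.0*I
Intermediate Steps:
c(G, M) = 3 (c(G, M) = 12*(¼) = 3)
X(a, R) = -2 + 2*a (X(a, R) = -2 + (a + a) = -2 + 2*a)
q(W) = √2*√W (q(W) = √(2*W) = √2*√W)
z = 625 (z = (-28 + 3)² = (-25)² = 625)
z - q(X(U, -5)) = 625 - √2*√(-2 + 2*(-3)) = 625 - √2*√(-2 - 6) = 625 - √2*√(-8) = 625 - √2*2*I*√2 = 625 - 4*I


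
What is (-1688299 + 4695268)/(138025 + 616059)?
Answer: 3006969/754084 ≈ 3.9876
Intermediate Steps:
(-1688299 + 4695268)/(138025 + 616059) = 3006969/754084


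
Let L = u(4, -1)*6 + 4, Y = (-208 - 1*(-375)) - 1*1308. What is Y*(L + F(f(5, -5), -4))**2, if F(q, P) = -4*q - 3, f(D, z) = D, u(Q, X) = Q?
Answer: -28525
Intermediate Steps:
Y = -1141 (Y = (-208 + 375) - 1308 = 167 - 1308 = -1141)
F(q, P) = -3 - 4*q
L = 28 (L = 4*6 + 4 = 24 + 4 = 28)
Y*(L + F(f(5, -5), -4))**2 = -1141*(28 + (-3 - 4*5))**2 = -1141*(28 + (-3 - 20))**2 = -1141*(28 - 23)**2 = -1141*5**2 = -1141*25 = -28525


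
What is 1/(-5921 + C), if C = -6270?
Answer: -1/12191 ≈ -8.2028e-5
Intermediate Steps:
1/(-5921 + C) = 1/(-5921 - 6270) = 1/(-12191) = -1/12191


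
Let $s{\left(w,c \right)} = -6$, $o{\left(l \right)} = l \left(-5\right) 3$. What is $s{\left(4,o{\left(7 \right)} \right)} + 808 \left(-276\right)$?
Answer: $-223014$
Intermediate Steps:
$o{\left(l \right)} = - 15 l$ ($o{\left(l \right)} = - 5 l 3 = - 15 l$)
$s{\left(4,o{\left(7 \right)} \right)} + 808 \left(-276\right) = -6 + 808 \left(-276\right) = -6 - 223008 = -223014$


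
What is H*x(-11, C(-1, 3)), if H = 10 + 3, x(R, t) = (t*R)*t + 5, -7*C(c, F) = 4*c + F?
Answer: 3042/49 ≈ 62.082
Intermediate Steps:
C(c, F) = -4*c/7 - F/7 (C(c, F) = -(4*c + F)/7 = -(F + 4*c)/7 = -4*c/7 - F/7)
x(R, t) = 5 + R*t² (x(R, t) = (R*t)*t + 5 = R*t² + 5 = 5 + R*t²)
H = 13
H*x(-11, C(-1, 3)) = 13*(5 - 11*(-4/7*(-1) - ⅐*3)²) = 13*(5 - 11*(4/7 - 3/7)²) = 13*(5 - 11*(⅐)²) = 13*(5 - 11*1/49) = 13*(5 - 11/49) = 13*(234/49) = 3042/49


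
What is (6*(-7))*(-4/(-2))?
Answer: -84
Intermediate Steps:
(6*(-7))*(-4/(-2)) = -(-168)*(-1)/2 = -42*2 = -84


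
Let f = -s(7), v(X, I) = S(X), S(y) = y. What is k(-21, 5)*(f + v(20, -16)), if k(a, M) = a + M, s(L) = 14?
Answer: -96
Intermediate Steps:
k(a, M) = M + a
v(X, I) = X
f = -14 (f = -1*14 = -14)
k(-21, 5)*(f + v(20, -16)) = (5 - 21)*(-14 + 20) = -16*6 = -96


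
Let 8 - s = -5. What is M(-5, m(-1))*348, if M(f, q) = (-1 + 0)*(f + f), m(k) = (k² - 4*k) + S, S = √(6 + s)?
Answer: 3480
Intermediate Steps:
s = 13 (s = 8 - 1*(-5) = 8 + 5 = 13)
S = √19 (S = √(6 + 13) = √19 ≈ 4.3589)
m(k) = √19 + k² - 4*k (m(k) = (k² - 4*k) + √19 = √19 + k² - 4*k)
M(f, q) = -2*f
M(-5, m(-1))*348 = -2*(-5)*348 = 10*348 = 3480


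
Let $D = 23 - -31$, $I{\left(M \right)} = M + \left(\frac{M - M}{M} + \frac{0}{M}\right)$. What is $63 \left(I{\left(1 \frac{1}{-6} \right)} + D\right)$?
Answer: $\frac{6783}{2} \approx 3391.5$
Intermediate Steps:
$I{\left(M \right)} = M$ ($I{\left(M \right)} = M + \left(\frac{0}{M} + 0\right) = M + \left(0 + 0\right) = M + 0 = M$)
$D = 54$ ($D = 23 + 31 = 54$)
$63 \left(I{\left(1 \frac{1}{-6} \right)} + D\right) = 63 \left(1 \frac{1}{-6} + 54\right) = 63 \left(1 \left(- \frac{1}{6}\right) + 54\right) = 63 \left(- \frac{1}{6} + 54\right) = 63 \cdot \frac{323}{6} = \frac{6783}{2}$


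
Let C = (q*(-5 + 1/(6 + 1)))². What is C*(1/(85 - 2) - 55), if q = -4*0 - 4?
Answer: -12059392/581 ≈ -20756.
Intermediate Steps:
q = -4 (q = 0 - 4 = -4)
C = 18496/49 (C = (-4*(-5 + 1/(6 + 1)))² = (-4*(-5 + 1/7))² = (-4*(-5 + ⅐))² = (-4*(-34/7))² = (136/7)² = 18496/49 ≈ 377.47)
C*(1/(85 - 2) - 55) = 18496*(1/(85 - 2) - 55)/49 = 18496*(1/83 - 55)/49 = (18496/49)*(-4564/83) = -12059392/581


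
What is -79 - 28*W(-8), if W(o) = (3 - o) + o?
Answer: -163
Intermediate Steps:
W(o) = 3
-79 - 28*W(-8) = -79 - 28*3 = -79 - 84 = -163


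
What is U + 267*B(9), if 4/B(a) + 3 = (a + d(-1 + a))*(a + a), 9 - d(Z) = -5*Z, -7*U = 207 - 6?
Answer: -67255/2429 ≈ -27.688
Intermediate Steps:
U = -201/7 (U = -(207 - 6)/7 = -⅐*201 = -201/7 ≈ -28.714)
d(Z) = 9 + 5*Z (d(Z) = 9 - (-5)*Z = 9 + 5*Z)
B(a) = 4/(-3 + 2*a*(4 + 6*a)) (B(a) = 4/(-3 + (a + (9 + 5*(-1 + a)))*(a + a)) = 4/(-3 + (a + (9 + (-5 + 5*a)))*(2*a)) = 4/(-3 + (a + (4 + 5*a))*(2*a)) = 4/(-3 + (4 + 6*a)*(2*a)) = 4/(-3 + 2*a*(4 + 6*a)))
U + 267*B(9) = -201/7 + 267*(4/(-3 + 8*9 + 12*9²)) = -201/7 + 267*(4/(-3 + 72 + 12*81)) = -201/7 + 267*(4/(-3 + 72 + 972)) = -201/7 + 267*(4/1041) = -201/7 + 356/347 = -67255/2429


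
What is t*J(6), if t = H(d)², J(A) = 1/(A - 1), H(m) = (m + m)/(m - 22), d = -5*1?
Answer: 20/729 ≈ 0.027435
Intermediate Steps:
d = -5
H(m) = 2*m/(-22 + m) (H(m) = (2*m)/(-22 + m) = 2*m/(-22 + m))
J(A) = 1/(-1 + A)
t = 100/729 (t = (2*(-5)/(-22 - 5))² = (2*(-5)/(-27))² = (2*(-5)*(-1/27))² = (10/27)² = 100/729 ≈ 0.13717)
t*J(6) = 100/(729*(-1 + 6)) = (100/729)/5 = (100/729)*(⅕) = 20/729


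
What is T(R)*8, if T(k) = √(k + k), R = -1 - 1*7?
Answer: 32*I ≈ 32.0*I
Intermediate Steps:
R = -8 (R = -1 - 7 = -8)
T(k) = √2*√k (T(k) = √(2*k) = √2*√k)
T(R)*8 = (√2*√(-8))*8 = (√2*(2*I*√2))*8 = (4*I)*8 = 32*I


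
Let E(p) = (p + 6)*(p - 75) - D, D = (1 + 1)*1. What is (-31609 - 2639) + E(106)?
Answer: -30778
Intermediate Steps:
D = 2 (D = 2*1 = 2)
E(p) = -2 + (-75 + p)*(6 + p) (E(p) = (p + 6)*(p - 75) - 1*2 = (6 + p)*(-75 + p) - 2 = (-75 + p)*(6 + p) - 2 = -2 + (-75 + p)*(6 + p))
(-31609 - 2639) + E(106) = (-31609 - 2639) + (-452 + 106² - 69*106) = -34248 + (-452 + 11236 - 7314) = -34248 + 3470 = -30778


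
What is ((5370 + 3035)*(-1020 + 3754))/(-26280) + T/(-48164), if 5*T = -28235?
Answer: -6916407232/7910937 ≈ -874.28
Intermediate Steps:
T = -5647 (T = (1/5)*(-28235) = -5647)
((5370 + 3035)*(-1020 + 3754))/(-26280) + T/(-48164) = ((5370 + 3035)*(-1020 + 3754))/(-26280) - 5647/(-48164) = (8405*2734)*(-1/26280) - 5647*(-1/48164) = 22979270*(-1/26280) + 5647/48164 = -2297927/2628 + 5647/48164 = -6916407232/7910937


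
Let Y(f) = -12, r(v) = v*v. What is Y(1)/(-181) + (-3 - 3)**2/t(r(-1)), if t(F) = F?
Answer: 6528/181 ≈ 36.066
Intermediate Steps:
r(v) = v**2
Y(1)/(-181) + (-3 - 3)**2/t(r(-1)) = -12/(-181) + (-3 - 3)**2/((-1)**2) = -12*(-1/181) + (-6)**2/1 = 12/181 + 36*1 = 12/181 + 36 = 6528/181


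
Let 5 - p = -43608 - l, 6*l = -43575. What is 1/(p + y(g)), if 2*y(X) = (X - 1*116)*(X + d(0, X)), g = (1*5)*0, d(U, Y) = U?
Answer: 2/72701 ≈ 2.7510e-5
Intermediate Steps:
l = -14525/2 (l = (1/6)*(-43575) = -14525/2 ≈ -7262.5)
g = 0 (g = 5*0 = 0)
y(X) = X*(-116 + X)/2 (y(X) = ((X - 1*116)*(X + 0))/2 = ((X - 116)*X)/2 = ((-116 + X)*X)/2 = (X*(-116 + X))/2 = X*(-116 + X)/2)
p = 72701/2 (p = 5 - (-43608 - 1*(-14525/2)) = 5 - (-43608 + 14525/2) = 5 - 1*(-72691/2) = 5 + 72691/2 = 72701/2 ≈ 36351.)
1/(p + y(g)) = 1/(72701/2 + (1/2)*0*(-116 + 0)) = 1/(72701/2 + (1/2)*0*(-116)) = 1/(72701/2 + 0) = 1/(72701/2) = 2/72701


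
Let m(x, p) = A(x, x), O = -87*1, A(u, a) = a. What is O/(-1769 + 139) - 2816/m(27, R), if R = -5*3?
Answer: -4587731/44010 ≈ -104.24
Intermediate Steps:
R = -15
O = -87
m(x, p) = x
O/(-1769 + 139) - 2816/m(27, R) = -87/(-1769 + 139) - 2816/27 = -87/(-1630) - 2816*1/27 = -87*(-1/1630) - 2816/27 = 87/1630 - 2816/27 = -4587731/44010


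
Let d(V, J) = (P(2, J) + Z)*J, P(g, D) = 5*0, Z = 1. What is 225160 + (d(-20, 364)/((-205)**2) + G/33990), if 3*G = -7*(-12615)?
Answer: 64325298377647/285685950 ≈ 2.2516e+5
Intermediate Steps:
G = 29435 (G = (-7*(-12615))/3 = (1/3)*88305 = 29435)
P(g, D) = 0
d(V, J) = J (d(V, J) = (0 + 1)*J = 1*J = J)
225160 + (d(-20, 364)/((-205)**2) + G/33990) = 225160 + (364/((-205)**2) + 29435/33990) = 225160 + (364/42025 + 29435*(1/33990)) = 225160 + (364*(1/42025) + 5887/6798) = 225160 + (364/42025 + 5887/6798) = 225160 + 249875647/285685950 = 64325298377647/285685950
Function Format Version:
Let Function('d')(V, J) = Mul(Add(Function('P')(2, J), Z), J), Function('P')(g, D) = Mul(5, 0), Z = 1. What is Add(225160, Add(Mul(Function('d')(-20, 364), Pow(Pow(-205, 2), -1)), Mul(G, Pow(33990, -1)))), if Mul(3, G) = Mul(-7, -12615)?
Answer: Rational(64325298377647, 285685950) ≈ 2.2516e+5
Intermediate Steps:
G = 29435 (G = Mul(Rational(1, 3), Mul(-7, -12615)) = Mul(Rational(1, 3), 88305) = 29435)
Function('P')(g, D) = 0
Function('d')(V, J) = J (Function('d')(V, J) = Mul(Add(0, 1), J) = Mul(1, J) = J)
Add(225160, Add(Mul(Function('d')(-20, 364), Pow(Pow(-205, 2), -1)), Mul(G, Pow(33990, -1)))) = Add(225160, Add(Mul(364, Pow(Pow(-205, 2), -1)), Mul(29435, Pow(33990, -1)))) = Add(225160, Add(Mul(364, Pow(42025, -1)), Mul(29435, Rational(1, 33990)))) = Add(225160, Add(Mul(364, Rational(1, 42025)), Rational(5887, 6798))) = Add(225160, Add(Rational(364, 42025), Rational(5887, 6798))) = Add(225160, Rational(249875647, 285685950)) = Rational(64325298377647, 285685950)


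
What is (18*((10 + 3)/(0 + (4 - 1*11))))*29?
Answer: -6786/7 ≈ -969.43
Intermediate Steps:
(18*((10 + 3)/(0 + (4 - 1*11))))*29 = (18*(13/(0 + (4 - 11))))*29 = (18*(13/(0 - 7)))*29 = (18*(13/(-7)))*29 = (18*(13*(-⅐)))*29 = (18*(-13/7))*29 = -234/7*29 = -6786/7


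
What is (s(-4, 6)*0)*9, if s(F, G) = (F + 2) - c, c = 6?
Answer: 0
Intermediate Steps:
s(F, G) = -4 + F (s(F, G) = (F + 2) - 1*6 = (2 + F) - 6 = -4 + F)
(s(-4, 6)*0)*9 = ((-4 - 4)*0)*9 = -8*0*9 = 0*9 = 0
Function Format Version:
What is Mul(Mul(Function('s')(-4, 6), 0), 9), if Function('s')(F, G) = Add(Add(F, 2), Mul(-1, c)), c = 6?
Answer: 0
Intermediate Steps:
Function('s')(F, G) = Add(-4, F) (Function('s')(F, G) = Add(Add(F, 2), Mul(-1, 6)) = Add(Add(2, F), -6) = Add(-4, F))
Mul(Mul(Function('s')(-4, 6), 0), 9) = Mul(Mul(Add(-4, -4), 0), 9) = Mul(Mul(-8, 0), 9) = Mul(0, 9) = 0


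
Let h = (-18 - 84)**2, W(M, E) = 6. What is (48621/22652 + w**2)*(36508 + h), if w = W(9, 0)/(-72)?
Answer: 5148647708/50967 ≈ 1.0102e+5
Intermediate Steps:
h = 10404 (h = (-102)**2 = 10404)
w = -1/12 (w = 6/(-72) = 6*(-1/72) = -1/12 ≈ -0.083333)
(48621/22652 + w**2)*(36508 + h) = (48621/22652 + (-1/12)**2)*(36508 + 10404) = (48621*(1/22652) + 1/144)*46912 = (48621/22652 + 1/144)*46912 = (1756019/815472)*46912 = 5148647708/50967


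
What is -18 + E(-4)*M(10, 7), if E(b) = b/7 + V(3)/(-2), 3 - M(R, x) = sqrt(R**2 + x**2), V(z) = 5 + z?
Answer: -222/7 + 32*sqrt(149)/7 ≈ 24.087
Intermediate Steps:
M(R, x) = 3 - sqrt(R**2 + x**2)
E(b) = -4 + b/7 (E(b) = b/7 + (5 + 3)/(-2) = b*(1/7) + 8*(-1/2) = b/7 - 4 = -4 + b/7)
-18 + E(-4)*M(10, 7) = -18 + (-4 + (1/7)*(-4))*(3 - sqrt(10**2 + 7**2)) = -18 + (-4 - 4/7)*(3 - sqrt(100 + 49)) = -18 - 32*(3 - sqrt(149))/7 = -18 + (-96/7 + 32*sqrt(149)/7) = -222/7 + 32*sqrt(149)/7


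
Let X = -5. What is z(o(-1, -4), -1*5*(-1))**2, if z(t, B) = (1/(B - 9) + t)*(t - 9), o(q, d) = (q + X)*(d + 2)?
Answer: 19881/16 ≈ 1242.6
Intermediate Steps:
o(q, d) = (-5 + q)*(2 + d) (o(q, d) = (q - 5)*(d + 2) = (-5 + q)*(2 + d))
z(t, B) = (-9 + t)*(t + 1/(-9 + B)) (z(t, B) = (1/(-9 + B) + t)*(-9 + t) = (t + 1/(-9 + B))*(-9 + t) = (-9 + t)*(t + 1/(-9 + B)))
z(o(-1, -4), -1*5*(-1))**2 = ((-9 - 9*(-10 - 5*(-4) + 2*(-1) - 4*(-1))**2 + 82*(-10 - 5*(-4) + 2*(-1) - 4*(-1)) + (-1*5*(-1))*(-10 - 5*(-4) + 2*(-1) - 4*(-1))**2 - 9*-1*5*(-1)*(-10 - 5*(-4) + 2*(-1) - 4*(-1)))/(-9 - 1*5*(-1)))**2 = ((-9 - 9*(-10 + 20 - 2 + 4)**2 + 82*(-10 + 20 - 2 + 4) + (-5*(-1))*(-10 + 20 - 2 + 4)**2 - 9*(-5*(-1))*(-10 + 20 - 2 + 4))/(-9 - 5*(-1)))**2 = ((-9 - 9*12**2 + 82*12 + 5*12**2 - 9*5*12)/(-9 + 5))**2 = ((-9 - 9*144 + 984 + 5*144 - 540)/(-4))**2 = (-(-9 - 1296 + 984 + 720 - 540)/4)**2 = (-1/4*(-141))**2 = (141/4)**2 = 19881/16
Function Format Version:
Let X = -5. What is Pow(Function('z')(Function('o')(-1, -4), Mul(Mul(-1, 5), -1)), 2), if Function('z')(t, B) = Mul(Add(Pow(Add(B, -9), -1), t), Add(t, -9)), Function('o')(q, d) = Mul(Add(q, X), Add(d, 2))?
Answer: Rational(19881, 16) ≈ 1242.6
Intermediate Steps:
Function('o')(q, d) = Mul(Add(-5, q), Add(2, d)) (Function('o')(q, d) = Mul(Add(q, -5), Add(d, 2)) = Mul(Add(-5, q), Add(2, d)))
Function('z')(t, B) = Mul(Add(-9, t), Add(t, Pow(Add(-9, B), -1))) (Function('z')(t, B) = Mul(Add(Pow(Add(-9, B), -1), t), Add(-9, t)) = Mul(Add(t, Pow(Add(-9, B), -1)), Add(-9, t)) = Mul(Add(-9, t), Add(t, Pow(Add(-9, B), -1))))
Pow(Function('z')(Function('o')(-1, -4), Mul(Mul(-1, 5), -1)), 2) = Pow(Mul(Pow(Add(-9, Mul(Mul(-1, 5), -1)), -1), Add(-9, Mul(-9, Pow(Add(-10, Mul(-5, -4), Mul(2, -1), Mul(-4, -1)), 2)), Mul(82, Add(-10, Mul(-5, -4), Mul(2, -1), Mul(-4, -1))), Mul(Mul(Mul(-1, 5), -1), Pow(Add(-10, Mul(-5, -4), Mul(2, -1), Mul(-4, -1)), 2)), Mul(-9, Mul(Mul(-1, 5), -1), Add(-10, Mul(-5, -4), Mul(2, -1), Mul(-4, -1))))), 2) = Pow(Mul(Pow(Add(-9, Mul(-5, -1)), -1), Add(-9, Mul(-9, Pow(Add(-10, 20, -2, 4), 2)), Mul(82, Add(-10, 20, -2, 4)), Mul(Mul(-5, -1), Pow(Add(-10, 20, -2, 4), 2)), Mul(-9, Mul(-5, -1), Add(-10, 20, -2, 4)))), 2) = Pow(Mul(Pow(Add(-9, 5), -1), Add(-9, Mul(-9, Pow(12, 2)), Mul(82, 12), Mul(5, Pow(12, 2)), Mul(-9, 5, 12))), 2) = Pow(Mul(Pow(-4, -1), Add(-9, Mul(-9, 144), 984, Mul(5, 144), -540)), 2) = Pow(Mul(Rational(-1, 4), Add(-9, -1296, 984, 720, -540)), 2) = Pow(Mul(Rational(-1, 4), -141), 2) = Pow(Rational(141, 4), 2) = Rational(19881, 16)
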